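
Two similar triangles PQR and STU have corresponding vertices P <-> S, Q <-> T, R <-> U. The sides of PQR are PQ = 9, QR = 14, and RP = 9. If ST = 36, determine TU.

Similar triangles have proportional sides. Setting up the proportion:
ST / PQ = TU / QR
36 / 9 = TU / 14
TU = 14 * 36 / 9 = 56.

56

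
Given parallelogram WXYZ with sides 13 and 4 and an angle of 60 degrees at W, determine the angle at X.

Opposite sides of a parallelogram are parallel, so consecutive angles form co-interior angles on a transversal.
Co-interior angles sum to 180°, giving angle X = 180 - 60 = 120 degrees.

120 degrees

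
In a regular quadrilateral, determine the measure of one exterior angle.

Each exterior angle of a regular n-gon is 360 / n.
For n = 4: 360 / 4 = 90 degrees.

90 degrees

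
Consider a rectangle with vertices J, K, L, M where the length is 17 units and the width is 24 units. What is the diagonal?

d = sqrt(17^2 + 24^2) = sqrt(865)

sqrt(865)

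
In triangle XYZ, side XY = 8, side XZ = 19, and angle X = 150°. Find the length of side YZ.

When two sides and the included angle are known, the law of cosines gives the third side.
c^2 = a^2 + b^2 - 2ab cos(C) generalizes the Pythagorean theorem to non-right triangles.
Here: YZ^2 = 64 + 361 - 304*(-sqrt(3)/2) = 152*sqrt(3) + 425
YZ = sqrt(152*sqrt(3) + 425)

sqrt(152*sqrt(3) + 425)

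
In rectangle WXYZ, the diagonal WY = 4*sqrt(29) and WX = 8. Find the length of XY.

Using the Pythagorean theorem: d^2 = a^2 + b^2
b^2 = d^2 - a^2
b^2 = 464 - 64
b^2 = 400
b = sqrt(400) = 20

20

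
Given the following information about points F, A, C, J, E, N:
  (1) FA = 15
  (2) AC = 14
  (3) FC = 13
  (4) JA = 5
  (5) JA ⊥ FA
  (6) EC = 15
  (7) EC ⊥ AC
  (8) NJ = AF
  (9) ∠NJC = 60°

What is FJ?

Step 1: By the law of cosines on triangle FAJ: FJ² = 15² + 5² − 2·15·5·cos(90°) = 250, so FJ = 5·√10.

Therefore, the length of FJ = 5·√10.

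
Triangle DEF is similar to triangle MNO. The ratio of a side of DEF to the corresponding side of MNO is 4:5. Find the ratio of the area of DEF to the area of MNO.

Area scales with the square of linear dimensions. If every length is multiplied by 4/5, then the area is multiplied by (4/5)^2 = 16/25.
The area ratio is 16:25.

16:25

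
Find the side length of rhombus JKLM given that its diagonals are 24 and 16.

The diagonals of a rhombus bisect each other at right angles.
Half-diagonals: 24/2 = 12 and 16/2 = 8
side = sqrt(12^2 + 8^2)
side = sqrt(144 + 64)
side = sqrt(208) = 4*sqrt(13)

4*sqrt(13)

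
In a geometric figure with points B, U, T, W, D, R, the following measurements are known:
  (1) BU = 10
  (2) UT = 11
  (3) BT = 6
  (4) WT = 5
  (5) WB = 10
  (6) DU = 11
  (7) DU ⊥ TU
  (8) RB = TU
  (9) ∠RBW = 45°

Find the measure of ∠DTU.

Step 1: By the law of cosines on triangle TUD: TD² = 11² + 11² − 2·11·11·cos(90°) = 242, so TD = 11·√2.
Step 2: By the inverse law of cosines on triangle DTU: cos(∠DTU) = ((11·√2)² + 11² − 11²) / (2·11·√2·11) = 242/342.24 = 0.7071, so ∠DTU = 45°.

Therefore, the measure of angle ∠DTU = 45°.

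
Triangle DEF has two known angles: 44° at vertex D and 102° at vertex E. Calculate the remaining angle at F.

angle F = 180 - 44 - 102 = 34 degrees.

34 degrees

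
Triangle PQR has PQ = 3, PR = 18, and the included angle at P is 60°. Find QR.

When two sides and the included angle are known, the law of cosines gives the third side.
c^2 = a^2 + b^2 - 2ab cos(C) generalizes the Pythagorean theorem to non-right triangles.
Here: QR^2 = 9 + 324 - 108*(1/2) = 279
QR = 3*sqrt(31)

3*sqrt(31)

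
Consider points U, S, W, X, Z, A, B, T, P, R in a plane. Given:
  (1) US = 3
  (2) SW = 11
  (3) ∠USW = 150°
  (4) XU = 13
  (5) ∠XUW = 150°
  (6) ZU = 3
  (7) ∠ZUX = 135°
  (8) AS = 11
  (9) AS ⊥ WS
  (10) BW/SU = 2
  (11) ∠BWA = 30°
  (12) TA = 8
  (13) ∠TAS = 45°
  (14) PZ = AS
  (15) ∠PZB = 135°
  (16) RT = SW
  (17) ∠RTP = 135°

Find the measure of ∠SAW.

Step 1: By the law of cosines on triangle ASW: AW² = 11² + 11² − 2·11·11·cos(90°) = 242, so AW = 11·√2.
Step 2: By the inverse law of cosines on triangle SAW: cos(∠SAW) = (11² + (11·√2)² − 11²) / (2·11·11·√2) = 242/342.24 = 0.7071, so ∠SAW = 45°.

Therefore, the measure of angle ∠SAW = 45°.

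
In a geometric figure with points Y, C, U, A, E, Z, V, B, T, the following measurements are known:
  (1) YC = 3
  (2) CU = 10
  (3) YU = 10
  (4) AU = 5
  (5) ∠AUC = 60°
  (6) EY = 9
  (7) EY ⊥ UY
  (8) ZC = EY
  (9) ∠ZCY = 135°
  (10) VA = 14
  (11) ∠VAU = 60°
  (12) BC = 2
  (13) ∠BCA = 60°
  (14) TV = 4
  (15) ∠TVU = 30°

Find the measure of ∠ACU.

Step 1: By the law of cosines on triangle CUA: CA² = 10² + 5² − 2·10·5·cos(60°) = 75, so CA = 5·√3.
Step 2: By the inverse law of cosines on triangle ACU: cos(∠ACU) = ((5·√3)² + 10² − 5²) / (2·5·√3·10) = 150/173.21 = 0.866, so ∠ACU = 30°.

Therefore, the measure of angle ∠ACU = 30°.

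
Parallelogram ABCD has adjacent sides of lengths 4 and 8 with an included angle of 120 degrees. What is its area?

Area = a * b * sin(theta)
Area = 4 * 8 * sin(120 degrees)
Area = 32 * sqrt(3)/2
Area = 16*sqrt(3)

16*sqrt(3)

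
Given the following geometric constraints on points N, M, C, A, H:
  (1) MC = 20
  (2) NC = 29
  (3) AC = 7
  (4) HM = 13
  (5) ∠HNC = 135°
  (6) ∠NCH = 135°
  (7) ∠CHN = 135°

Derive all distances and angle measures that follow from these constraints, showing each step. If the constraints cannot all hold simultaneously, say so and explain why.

These constraints are not satisfiable: (5), (6) and (7) are the three interior angles of triangle HNC, which must sum to 180°, but 135° + 135° + 135° = 405°. No planar figure meets all of them, so nothing further can be derived.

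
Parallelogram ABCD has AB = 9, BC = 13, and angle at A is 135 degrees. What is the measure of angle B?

Consecutive angles are supplementary: angle B = 180 - 135 = 45 degrees.

45 degrees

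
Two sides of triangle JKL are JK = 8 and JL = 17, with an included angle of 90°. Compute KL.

The included angle is 90°, so the triangle is right-angled at J. The opposite side KL is the hypotenuse.
By the Pythagorean theorem: KL = sqrt(8^2 + 17^2) = sqrt(353) = sqrt(353).

sqrt(353)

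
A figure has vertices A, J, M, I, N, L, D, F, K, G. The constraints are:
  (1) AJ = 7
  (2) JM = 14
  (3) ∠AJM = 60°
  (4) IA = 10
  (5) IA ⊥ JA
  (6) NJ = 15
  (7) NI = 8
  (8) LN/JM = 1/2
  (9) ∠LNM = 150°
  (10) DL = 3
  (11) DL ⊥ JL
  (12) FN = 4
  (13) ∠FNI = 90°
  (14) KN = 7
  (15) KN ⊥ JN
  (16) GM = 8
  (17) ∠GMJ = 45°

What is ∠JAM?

Step 1: By the law of cosines on triangle AJM: AM² = 7² + 14² − 2·7·14·cos(60°) = 147, so AM = 7·√3.
Step 2: By the inverse law of cosines on triangle JAM: cos(∠JAM) = (7² + (7·√3)² − 14²) / (2·7·7·√3) = 0/169.74 = 0, so ∠JAM = 90°.

Therefore, the measure of angle ∠JAM = 90°.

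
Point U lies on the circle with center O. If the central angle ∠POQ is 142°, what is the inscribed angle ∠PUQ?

An inscribed angle intercepts an arc from a point on the circle, while the central angle intercepts the same arc from the center.
The inscribed angle is always half the central angle: 142° / 2 = 71°.

71°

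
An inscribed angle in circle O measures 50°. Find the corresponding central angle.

Central angle = 2 × 50° = 100° (inscribed angle theorem).

100°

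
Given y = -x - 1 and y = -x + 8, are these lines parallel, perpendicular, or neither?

Slope of line 1: m1 = -1
Slope of line 2: m2 = -1
Two lines are parallel if and only if they have equal slopes (or both are vertical).
Here m1 = m2 = -1, confirming the lines are parallel.

Parallel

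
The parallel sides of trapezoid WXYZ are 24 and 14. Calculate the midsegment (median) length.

The midsegment (median) of a trapezoid connects the midpoints of the non-parallel sides.
Its length is the average of the two bases: (24 + 14) / 2 = 19.

19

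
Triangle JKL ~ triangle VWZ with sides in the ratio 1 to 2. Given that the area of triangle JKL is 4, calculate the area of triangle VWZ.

For similar figures, the area ratio equals the square of the side ratio.
Side ratio (JKL to VWZ) = 1:2, so area ratio = 1^2:2^2 = 1:4.
If the area of JKL is 4, then the area of VWZ = 4 * (4/1) = 16.

16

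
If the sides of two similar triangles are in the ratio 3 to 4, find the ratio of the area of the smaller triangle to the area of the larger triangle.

Area scales with the square of linear dimensions. If every length is multiplied by 3/4, then the area is multiplied by (3/4)^2 = 9/16.
The area ratio is 9:16.

9:16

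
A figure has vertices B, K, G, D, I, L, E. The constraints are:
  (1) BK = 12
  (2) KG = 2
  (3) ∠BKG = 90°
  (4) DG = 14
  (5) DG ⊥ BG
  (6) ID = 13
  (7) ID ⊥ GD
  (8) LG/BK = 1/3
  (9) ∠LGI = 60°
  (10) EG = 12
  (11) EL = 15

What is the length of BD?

Step 1: By the law of cosines on triangle BKG: BG² = 12² + 2² − 2·12·2·cos(90°) = 148, so BG = 2·√37.
Step 2: By the law of cosines on triangle BGD: BD² = (2·√37)² + 14² − 2·2·√37·14·cos(90°) = 344, so BD = 2·√86.

Therefore, the length of BD = 2·√86.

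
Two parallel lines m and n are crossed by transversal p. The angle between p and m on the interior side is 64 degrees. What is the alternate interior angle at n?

Alternate interior angles lie on opposite sides of the transversal, between the parallel lines.
By the alternate interior angle theorem, they are equal: 64 degrees.

64 degrees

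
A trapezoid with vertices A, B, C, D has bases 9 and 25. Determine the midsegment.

The midsegment (median) of a trapezoid connects the midpoints of the non-parallel sides.
Its length is the average of the two bases: (9 + 25) / 2 = 17.

17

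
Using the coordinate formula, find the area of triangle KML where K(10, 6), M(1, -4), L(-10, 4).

Shoelace: Area = (1/2)|10(-4-4) + 1(4-6) + -10(6--4)| = (1/2)(182) = 91

91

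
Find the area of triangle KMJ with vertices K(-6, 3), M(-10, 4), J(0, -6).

Shoelace: Area = (1/2)|-6(4--6) + -10(-6-3) + 0(3-4)| = (1/2)(30) = 15

15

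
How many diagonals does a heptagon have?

Each of the 7 vertices connects to 4 non-adjacent vertices via diagonals.
Total connections = 7 × 4 = 28, but each diagonal is counted twice.
Number of diagonals = 28 / 2 = 14.

14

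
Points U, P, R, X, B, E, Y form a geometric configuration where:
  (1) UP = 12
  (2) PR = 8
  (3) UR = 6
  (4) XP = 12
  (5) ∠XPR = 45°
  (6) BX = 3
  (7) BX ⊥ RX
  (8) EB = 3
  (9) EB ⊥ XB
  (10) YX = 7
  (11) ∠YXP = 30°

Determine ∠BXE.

Step 1: By the law of cosines on triangle XBE: XE² = 3² + 3² − 2·3·3·cos(90°) = 18, so XE = 3·√2.
Step 2: By the inverse law of cosines on triangle BXE: cos(∠BXE) = (3² + (3·√2)² − 3²) / (2·3·3·√2) = 18/25.46 = 0.7071, so ∠BXE = 45°.

Therefore, the measure of angle ∠BXE = 45°.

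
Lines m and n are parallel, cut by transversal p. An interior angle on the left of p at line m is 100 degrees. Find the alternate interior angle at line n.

Alternate interior angles are equal: 100 degrees.

100 degrees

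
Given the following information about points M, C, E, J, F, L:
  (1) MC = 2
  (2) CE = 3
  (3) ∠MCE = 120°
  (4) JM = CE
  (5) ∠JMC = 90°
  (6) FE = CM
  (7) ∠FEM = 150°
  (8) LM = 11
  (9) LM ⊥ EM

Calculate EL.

Step 1: By the law of cosines on triangle ECM: EM² = 3² + 2² − 2·3·2·cos(120°) = 19, so EM = √19.
Step 2: By the law of cosines on triangle EML: EL² = √19² + 11² − 2·√19·11·cos(90°) = 140, so EL = 2·√35.

Therefore, the length of EL = 2·√35.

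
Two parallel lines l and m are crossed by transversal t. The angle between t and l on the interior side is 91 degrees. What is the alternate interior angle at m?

Alternate interior angles lie on opposite sides of the transversal, between the parallel lines.
By the alternate interior angle theorem, they are equal: 91 degrees.

91 degrees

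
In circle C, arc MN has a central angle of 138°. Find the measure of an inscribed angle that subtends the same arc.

An inscribed angle intercepts an arc from a point on the circle, while the central angle intercepts the same arc from the center.
The inscribed angle is always half the central angle: 138° / 2 = 69°.

69°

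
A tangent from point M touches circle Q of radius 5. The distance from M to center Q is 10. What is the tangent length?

tangent = √(d² - r²) = √(10² - 5²) = √(100 - 25) = √75 = 5*sqrt(3)

5*sqrt(3)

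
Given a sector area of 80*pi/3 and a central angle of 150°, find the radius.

Sector area A = πr² × θ/360, so r² = 360A / (πθ).
r² = 360 × 80*pi/3 / (π × 150)
r² = 64
r = 8

8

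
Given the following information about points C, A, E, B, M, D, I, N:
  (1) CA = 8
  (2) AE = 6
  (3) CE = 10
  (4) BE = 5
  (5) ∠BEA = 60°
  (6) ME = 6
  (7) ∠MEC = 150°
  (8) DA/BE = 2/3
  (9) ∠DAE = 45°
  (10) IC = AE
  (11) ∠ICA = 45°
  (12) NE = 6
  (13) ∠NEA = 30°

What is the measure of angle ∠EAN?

Step 1: By the law of cosines on triangle AEN: AN² = 6² + 6² − 2·6·6·cos(30°) = 9.65, so AN ≈ 3.11.
Step 2: By the inverse law of cosines on triangle EAN: cos(∠EAN) = (6² + 3.11² − 6²) / (2·6·3.11) = 9.65/37.27 = 0.2588, so ∠EAN = 75°.

Therefore, the measure of angle ∠EAN = 75°.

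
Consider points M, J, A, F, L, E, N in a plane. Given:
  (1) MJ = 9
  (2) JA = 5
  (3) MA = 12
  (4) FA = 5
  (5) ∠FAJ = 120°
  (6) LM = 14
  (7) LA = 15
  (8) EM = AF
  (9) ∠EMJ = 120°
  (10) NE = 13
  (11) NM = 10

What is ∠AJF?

Step 1: By the law of cosines on triangle JAF: JF² = 5² + 5² − 2·5·5·cos(120°) = 75, so JF = 5·√3.
Step 2: By the inverse law of cosines on triangle AJF: cos(∠AJF) = (5² + (5·√3)² − 5²) / (2·5·5·√3) = 75/86.6 = 0.866, so ∠AJF = 30°.

Therefore, the measure of angle ∠AJF = 30°.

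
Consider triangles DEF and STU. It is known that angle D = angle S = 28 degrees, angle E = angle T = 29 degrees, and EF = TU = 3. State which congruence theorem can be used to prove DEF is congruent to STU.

The given information matches AAS: Two pairs of corresponding angles and a non-included side are equal (Angle-Angle-Side).

AAS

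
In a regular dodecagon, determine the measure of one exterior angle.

Each exterior angle of a regular n-gon is 360 / n.
For n = 12: 360 / 12 = 30 degrees.

30 degrees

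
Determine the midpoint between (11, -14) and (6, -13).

The midpoint is the point halfway along the segment.
Move half the horizontal distance: 11 + (6 - 11)/2 = 11 + -5/2 = 17/2
Move half the vertical distance: -14 + (-13 - -14)/2 = -14 + 1/2 = -27/2
Midpoint = (17/2, -27/2)

(17/2, -27/2)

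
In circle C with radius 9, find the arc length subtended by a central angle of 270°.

Arc length = 2πr × θ/360
= 2π × 9 × 3/4
= 27*pi/2

27*pi/2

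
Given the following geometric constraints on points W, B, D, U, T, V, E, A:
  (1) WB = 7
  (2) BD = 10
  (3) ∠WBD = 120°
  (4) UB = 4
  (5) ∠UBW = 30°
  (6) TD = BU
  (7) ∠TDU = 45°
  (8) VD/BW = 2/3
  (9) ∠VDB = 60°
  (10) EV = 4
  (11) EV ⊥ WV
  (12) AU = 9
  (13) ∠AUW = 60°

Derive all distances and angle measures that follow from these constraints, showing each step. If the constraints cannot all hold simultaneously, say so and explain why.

The constraints are consistent.

From the given relations:
  TD = BU = 4
  VD = 2/3·BW = 2/3·7 ≈ 4.67

Step 1: From WB = 7, BD = 10, and ∠WBD = 120°, by the law of cosines:
  WD² = WB² + BD² - 2·WB·BD·cos(120°) = 49 + 100 + 70 = 219
  WD ≈ 14.8

Step 2: From WB = 7, BU = 4, and ∠WBU = 30°, by the law of cosines:
  WU² = WB² + BU² - 2·WB·BU·cos(30°) = 49 + 16 - 48.5 = 16.5
  WU ≈ 4.06

Step 3: From BD = 10, DV = 4.67, and ∠BDV = 60°, by the law of cosines:
  BV² = BD² + DV² - 2·BD·DV·cos(60°) = 100 + 21.78 - 46.67 = 75.11
  BV ≈ 8.67

Step 4: From WU = 4.06, UA = 9, and ∠WUA = 60°, by the law of cosines:
  WA² = WU² + UA² - 2·WU·UA·cos(60°) = 16.5 + 81 - 36.56 = 60.94
  WA ≈ 7.81

Step 5: From WB = 7, WD = 14.8, BD = 10, by the inverse law of cosines:
  cos(∠BWD) = (WB² + WD² - BD²) / (2·WB·WD)
  ∠BWD = 35.82°

Step 6: From WB = 7, WU = 4.06, BU = 4, by the inverse law of cosines:
  cos(∠BWU) = (WB² + WU² - BU²) / (2·WB·WU)
  ∠BWU = 29.49°

Step 7: From BD = 10, BV = 8.67, DV = 4.67, by the inverse law of cosines:
  cos(∠DBV) = (BD² + BV² - DV²) / (2·BD·BV)
  ∠DBV = 27.8°

Step 8: From DB = 10, DW = 14.8, BW = 7, by the inverse law of cosines:
  cos(∠BDW) = (DB² + DW² - BW²) / (2·DB·DW)
  ∠BDW = 24.18°

Step 9: From UB = 4, UW = 4.06, BW = 7, by the inverse law of cosines:
  cos(∠BUW) = (UB² + UW² - BW²) / (2·UB·UW)
  ∠BUW = 120.51°

Step 10: From VB = 8.67, VD = 4.67, BD = 10, by the inverse law of cosines:
  cos(∠BVD) = (VB² + VD² - BD²) / (2·VB·VD)
  ∠BVD = 92.2°

Step 11: From WA = 7.81, WU = 4.06, AU = 9, by the inverse law of cosines:
  cos(∠AWU) = (WA² + WU² - AU²) / (2·WA·WU)
  ∠AWU = 93.21°

Step 12: From AU = 9, AW = 7.81, UW = 4.06, by the inverse law of cosines:
  cos(∠UAW) = (AU² + AW² - UW²) / (2·AU·AW)
  ∠UAW = 26.79°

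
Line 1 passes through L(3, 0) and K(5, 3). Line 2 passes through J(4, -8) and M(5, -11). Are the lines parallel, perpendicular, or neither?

Slope of line 1: m1 = (3 - 0)/(5 - 3) = 3/2 = 3/2
Slope of line 2: m2 = (-11 - -8)/(5 - 4) = -3/1 = -3
m1 != m2 and m1*m2 = -9/2 != -1. Neither.

Neither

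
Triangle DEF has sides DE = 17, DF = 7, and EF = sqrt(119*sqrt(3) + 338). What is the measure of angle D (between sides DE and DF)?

cos(D) = (17² + 7² - (sqrt(119*sqrt(3) + 338))²) / (2 × 17 × 7) = -sqrt(3)/2, so D = arccos(-sqrt(3)/2) = 150°.

150°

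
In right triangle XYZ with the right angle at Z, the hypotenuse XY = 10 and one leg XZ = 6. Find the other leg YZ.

YZ = sqrt(10^2 - 6^2) = sqrt(64) = 8

8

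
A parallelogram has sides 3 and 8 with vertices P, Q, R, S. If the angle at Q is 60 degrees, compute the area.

The area of a parallelogram equals the product of two adjacent sides times the sine of the included angle.
This is because the height equals 8 * sin(60°) = 4*sqrt(3).
Area = 3 * 4*sqrt(3) = 12*sqrt(3)

12*sqrt(3)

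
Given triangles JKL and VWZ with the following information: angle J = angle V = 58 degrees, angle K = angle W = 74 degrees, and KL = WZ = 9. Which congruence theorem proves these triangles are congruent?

Consider the given information: angle J = angle V = 58 degrees, angle K = angle W = 74 degrees, and KL = WZ = 9
This is not ASA or HL: ASA requires two angles and the side between them. HL only applies to right triangles with matching hypotenuse and leg.
The correct criterion is AAS. Two pairs of corresponding angles and a non-included side are equal (Angle-Angle-Side).

AAS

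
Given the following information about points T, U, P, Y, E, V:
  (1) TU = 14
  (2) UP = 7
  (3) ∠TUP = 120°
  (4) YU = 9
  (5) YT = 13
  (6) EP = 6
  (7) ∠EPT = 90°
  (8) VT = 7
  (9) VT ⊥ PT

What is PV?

Step 1: By the law of cosines on triangle PUT: PT² = 7² + 14² − 2·7·14·cos(120°) = 343, so PT = 7·√7.
Step 2: By the law of cosines on triangle PTV: PV² = (7·√7)² + 7² − 2·7·√7·7·cos(90°) = 392, so PV = 14·√2.

Therefore, the length of PV = 14·√2.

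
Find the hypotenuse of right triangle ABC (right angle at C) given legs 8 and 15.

AB = sqrt(8^2 + 15^2) = sqrt(289) = 17

17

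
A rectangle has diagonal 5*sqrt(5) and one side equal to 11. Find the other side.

Using the Pythagorean theorem: d^2 = a^2 + b^2
b^2 = d^2 - a^2
b^2 = 125 - 121
b^2 = 4
b = sqrt(4) = 2

2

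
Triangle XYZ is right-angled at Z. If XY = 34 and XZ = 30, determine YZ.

Rearranging the Pythagorean theorem to solve for the unknown leg:
leg^2 = hypotenuse^2 - known_leg^2 = 1156 - 900 = 256
leg = sqrt(256) = 16.

16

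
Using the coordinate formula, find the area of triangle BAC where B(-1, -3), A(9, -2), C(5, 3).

Shoelace: Area = (1/2)|-1(-2-3) + 9(3--3) + 5(-3--2)| = (1/2)(54) = 27

27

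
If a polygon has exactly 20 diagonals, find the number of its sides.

Using d = n(n - 3)/2, we solve 20 = n(n - 3)/2.
So n(n - 3) = 40.
Testing n = 8: 8 * 5 = 40 = 40. Correct.
The polygon has 8 sides.

8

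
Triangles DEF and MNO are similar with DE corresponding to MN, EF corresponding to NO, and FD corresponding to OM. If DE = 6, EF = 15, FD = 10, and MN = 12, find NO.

Since the triangles are similar, the ratio of corresponding sides is constant.
Scale factor k = MN / DE = 12 / 6 = 2
NO = k * EF = 2 * 15 = 30

30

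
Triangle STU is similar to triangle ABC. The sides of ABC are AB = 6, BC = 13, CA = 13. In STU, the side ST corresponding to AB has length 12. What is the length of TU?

Since the triangles are similar, the ratio of corresponding sides is constant.
Scale factor k = ST / AB = 12 / 6 = 2
TU = k * BC = 2 * 13 = 26

26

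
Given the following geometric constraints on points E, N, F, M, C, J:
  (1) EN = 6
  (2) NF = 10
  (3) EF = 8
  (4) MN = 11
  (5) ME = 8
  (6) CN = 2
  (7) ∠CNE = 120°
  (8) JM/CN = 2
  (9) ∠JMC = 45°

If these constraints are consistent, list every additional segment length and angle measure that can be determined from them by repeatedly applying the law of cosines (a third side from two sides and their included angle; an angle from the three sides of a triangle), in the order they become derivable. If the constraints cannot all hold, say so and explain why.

The constraints are consistent. Derivable facts, in order:
After 1 step:
- EC = 2·√13
- ∠EFN = 36.87°
- ∠EMN = 32.16°
- ∠ENF = 53.13°
- ∠ENM = 45.21°
- ∠FEN = 90°
- ∠MEN = 102.64°
After 2 steps:
- ∠CEN = 13.9°
- ∠ECN = 46.1°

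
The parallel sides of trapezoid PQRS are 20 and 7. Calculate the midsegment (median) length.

midsegment = (20 + 7) / 2 = 27 / 2 = 27/2

27/2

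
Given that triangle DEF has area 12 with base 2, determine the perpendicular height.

Rearranging the area formula Area = (1/2) * base * height:
height = 2 * Area / base = 2 * 12 / 2 = 12.

12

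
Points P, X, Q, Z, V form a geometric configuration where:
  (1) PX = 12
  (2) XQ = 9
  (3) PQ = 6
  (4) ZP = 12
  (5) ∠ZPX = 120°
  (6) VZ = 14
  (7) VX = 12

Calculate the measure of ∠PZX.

Step 1: By the law of cosines on triangle ZPX: ZX² = 12² + 12² − 2·12·12·cos(120°) = 432, so ZX = 12·√3.
Step 2: By the inverse law of cosines on triangle PZX: cos(∠PZX) = (12² + (12·√3)² − 12²) / (2·12·12·√3) = 432/498.83 = 0.866, so ∠PZX = 30°.

Therefore, the measure of angle ∠PZX = 30°.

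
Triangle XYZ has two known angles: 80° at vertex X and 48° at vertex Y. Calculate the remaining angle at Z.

angle Z = 180 - 80 - 48 = 52 degrees.

52 degrees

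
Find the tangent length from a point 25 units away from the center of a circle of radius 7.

Let T be the point of tangency. Then OT ⊥ MT (radius ⊥ tangent).
In right triangle OTM: OM² = OT² + MT²
25² = 7² + MT²
MT² = 576, MT = 24

24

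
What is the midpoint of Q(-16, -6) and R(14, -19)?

The midpoint is the point halfway along the segment.
Move half the horizontal distance: -16 + (14 - -16)/2 = -16 + 30/2 = -1
Move half the vertical distance: -6 + (-19 - -6)/2 = -6 + -13/2 = -25/2
Midpoint = (-1, -25/2)

(-1, -25/2)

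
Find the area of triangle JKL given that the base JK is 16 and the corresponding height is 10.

Area = (1/2)(16)(10) = 80

80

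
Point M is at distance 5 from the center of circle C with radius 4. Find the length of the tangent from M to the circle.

Let T be the point of tangency. Then CT ⊥ MT (radius ⊥ tangent).
In right triangle CTM: CM² = CT² + MT²
5² = 4² + MT²
MT² = 9, MT = 3

3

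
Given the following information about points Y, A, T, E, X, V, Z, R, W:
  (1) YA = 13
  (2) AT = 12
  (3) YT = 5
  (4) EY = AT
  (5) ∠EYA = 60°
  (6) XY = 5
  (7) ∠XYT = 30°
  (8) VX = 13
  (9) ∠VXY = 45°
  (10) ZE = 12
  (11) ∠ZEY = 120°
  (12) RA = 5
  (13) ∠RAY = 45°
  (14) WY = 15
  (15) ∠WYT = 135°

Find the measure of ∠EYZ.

From the given relations: EY = AT = 12.
Step 1: By the law of cosines on triangle YEZ: YZ² = 12² + 12² − 2·12·12·cos(120°) = 432, so YZ = 12·√3.
Step 2: By the inverse law of cosines on triangle EYZ: cos(∠EYZ) = (12² + (12·√3)² − 12²) / (2·12·12·√3) = 432/498.83 = 0.866, so ∠EYZ = 30°.

Therefore, the measure of angle ∠EYZ = 30°.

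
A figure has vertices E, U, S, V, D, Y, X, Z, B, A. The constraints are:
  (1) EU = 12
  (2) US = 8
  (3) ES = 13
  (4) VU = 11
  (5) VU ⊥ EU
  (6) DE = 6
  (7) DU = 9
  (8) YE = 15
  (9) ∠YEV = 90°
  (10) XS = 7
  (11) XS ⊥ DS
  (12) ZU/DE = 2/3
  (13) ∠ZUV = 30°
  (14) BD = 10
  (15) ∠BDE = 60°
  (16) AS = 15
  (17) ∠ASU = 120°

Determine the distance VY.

Step 1: By the law of cosines on triangle EUV: EV² = 12² + 11² − 2·12·11·cos(90°) = 265, so EV ≈ 16.28.
Step 2: By the law of cosines on triangle VEY: VY² = 16.28² + 15² − 2·16.28·15·cos(90°) = 490, so VY = 7·√10.

Therefore, the length of VY = 7·√10.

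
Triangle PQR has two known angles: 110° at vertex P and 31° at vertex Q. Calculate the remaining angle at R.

Let angle R = x. Then 110 + 31 + x = 180.
x = 180 - 141 = 39 degrees.

39 degrees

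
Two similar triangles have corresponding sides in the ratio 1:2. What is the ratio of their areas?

Area scales with the square of linear dimensions. If every length is multiplied by 1/2, then the area is multiplied by (1/2)^2 = 1/4.
The area ratio is 1:4.

1:4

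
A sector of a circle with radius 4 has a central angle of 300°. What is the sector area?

Sector area = π(4²)(5/6) = 40*pi/3

40*pi/3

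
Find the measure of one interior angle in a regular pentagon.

Each interior angle of a regular n-gon is (n - 2) * 180 / n.
For n = 5: (5 - 2) * 180 / 5 = 540/5 = 108 degrees.

108 degrees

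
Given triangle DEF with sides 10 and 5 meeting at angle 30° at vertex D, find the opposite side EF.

Law of cosines: EF^2 = 10^2 + 5^2 - 2(10)(5)cos(30°) = 125 - 50*sqrt(3), so EF = 5*sqrt(5 - 2*sqrt(3)).

5*sqrt(5 - 2*sqrt(3))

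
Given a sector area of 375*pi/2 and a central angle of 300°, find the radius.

Sector area A = πr² × θ/360, so r² = 360A / (πθ).
r² = 360 × 375*pi/2 / (π × 300)
r² = 225
r = 15

15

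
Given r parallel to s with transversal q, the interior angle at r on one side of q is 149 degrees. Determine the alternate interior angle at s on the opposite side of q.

Alternate interior angles are equal: 149 degrees.

149 degrees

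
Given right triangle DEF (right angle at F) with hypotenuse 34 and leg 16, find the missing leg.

EF = sqrt(34^2 - 16^2) = sqrt(900) = 30

30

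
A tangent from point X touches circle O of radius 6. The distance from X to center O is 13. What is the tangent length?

The tangent, radius, and line from the external point to the center form a right triangle.
The right angle is where the tangent meets the radius.
By the Pythagorean theorem: tangent² + 6² = 13²
tangent² = 169 - 36 = 133
tangent = sqrt(133)

sqrt(133)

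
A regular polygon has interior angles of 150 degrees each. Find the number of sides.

Each interior angle of a regular n-gon is (n - 2) * 180 / n.
Setting this equal to 150:
(n - 2) * 180 / n = 150
Each exterior angle = 180 - 150 = 30 degrees.
Since exterior angles sum to 360: n = 360 / 30 = 12.

12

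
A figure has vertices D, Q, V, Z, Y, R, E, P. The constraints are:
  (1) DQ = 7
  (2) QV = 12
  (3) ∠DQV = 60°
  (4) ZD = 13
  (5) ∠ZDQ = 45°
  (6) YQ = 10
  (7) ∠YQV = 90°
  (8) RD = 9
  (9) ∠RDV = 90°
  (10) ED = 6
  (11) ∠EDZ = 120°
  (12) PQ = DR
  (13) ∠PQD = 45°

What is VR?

Step 1: By the law of cosines on triangle DQV: DV² = 7² + 12² − 2·7·12·cos(60°) = 109, so DV = √109.
Step 2: By the law of cosines on triangle VDR: VR² = √109² + 9² − 2·√109·9·cos(90°) = 190, so VR = √190.

Therefore, the length of VR = √190.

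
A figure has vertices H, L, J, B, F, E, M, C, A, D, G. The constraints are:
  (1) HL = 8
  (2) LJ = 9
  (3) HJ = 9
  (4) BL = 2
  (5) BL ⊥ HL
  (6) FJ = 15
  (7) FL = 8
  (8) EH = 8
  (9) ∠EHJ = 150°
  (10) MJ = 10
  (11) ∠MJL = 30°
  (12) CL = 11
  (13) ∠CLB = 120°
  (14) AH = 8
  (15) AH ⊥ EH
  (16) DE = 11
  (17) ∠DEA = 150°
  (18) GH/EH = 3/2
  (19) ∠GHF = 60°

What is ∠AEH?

Step 1: By the law of cosines on triangle EHA: EA² = 8² + 8² − 2·8·8·cos(90°) = 128, so EA = 8·√2.
Step 2: By the inverse law of cosines on triangle AEH: cos(∠AEH) = ((8·√2)² + 8² − 8²) / (2·8·√2·8) = 128/181.02 = 0.7071, so ∠AEH = 45°.

Therefore, the measure of angle ∠AEH = 45°.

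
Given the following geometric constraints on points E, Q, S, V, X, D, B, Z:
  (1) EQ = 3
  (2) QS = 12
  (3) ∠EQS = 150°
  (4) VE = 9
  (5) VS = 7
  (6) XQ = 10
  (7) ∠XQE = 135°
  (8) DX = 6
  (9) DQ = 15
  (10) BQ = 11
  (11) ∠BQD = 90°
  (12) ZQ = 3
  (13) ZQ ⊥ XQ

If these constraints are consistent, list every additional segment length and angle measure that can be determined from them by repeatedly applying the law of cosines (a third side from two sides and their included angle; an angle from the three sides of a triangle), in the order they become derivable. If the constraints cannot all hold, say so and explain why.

The constraints are consistent. Derivable facts, in order:
After 1 step:
- DB ≈ 18.6
- ES ≈ 14.67
- EX ≈ 12.31
- XZ = √109
- ∠DQX = 15.56°
- ∠DXQ = 137.87°
- ∠QDX = 26.56°
After 2 steps:
- ∠BDQ = 36.25°
- ∠DBQ = 53.75°
- ∠ESQ = 5.87°
- ∠ESV = 26.82°
- ∠EVS = 132.64°
- ∠EXQ = 9.93°
- ∠QES = 24.13°
- ∠QEX = 35.07°
- ∠QXZ = 16.7°
- ∠QZX = 73.3°
- ∠SEV = 20.54°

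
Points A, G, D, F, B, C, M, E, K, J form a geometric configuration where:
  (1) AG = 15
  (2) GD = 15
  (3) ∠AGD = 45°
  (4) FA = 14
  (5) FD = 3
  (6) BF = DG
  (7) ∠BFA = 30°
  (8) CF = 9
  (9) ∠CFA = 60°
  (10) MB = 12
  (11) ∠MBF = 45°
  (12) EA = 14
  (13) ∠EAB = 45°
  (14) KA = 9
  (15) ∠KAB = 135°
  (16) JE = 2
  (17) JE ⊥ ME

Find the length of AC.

Step 1: By the law of cosines on triangle AFC: AC² = 14² + 9² − 2·14·9·cos(60°) = 151, so AC = √151.

Therefore, the length of AC = √151.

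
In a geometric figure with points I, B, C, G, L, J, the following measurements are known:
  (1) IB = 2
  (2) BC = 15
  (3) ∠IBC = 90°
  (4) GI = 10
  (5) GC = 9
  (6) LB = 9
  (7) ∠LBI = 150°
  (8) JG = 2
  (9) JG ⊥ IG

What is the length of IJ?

Step 1: By the law of cosines on triangle IGJ: IJ² = 10² + 2² − 2·10·2·cos(90°) = 104, so IJ = 2·√26.

Therefore, the length of IJ = 2·√26.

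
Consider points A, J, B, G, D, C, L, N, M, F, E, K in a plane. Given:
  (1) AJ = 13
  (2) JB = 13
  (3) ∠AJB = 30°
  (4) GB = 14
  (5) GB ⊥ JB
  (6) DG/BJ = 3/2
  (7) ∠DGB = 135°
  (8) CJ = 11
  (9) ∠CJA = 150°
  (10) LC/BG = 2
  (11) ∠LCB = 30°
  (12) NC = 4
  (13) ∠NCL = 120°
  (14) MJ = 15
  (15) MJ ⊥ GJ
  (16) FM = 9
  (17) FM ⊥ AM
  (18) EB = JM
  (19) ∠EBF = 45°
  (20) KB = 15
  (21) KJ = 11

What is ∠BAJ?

Step 1: By the law of cosines on triangle AJB: AB² = 13² + 13² − 2·13·13·cos(30°) = 45.28, so AB ≈ 6.73.
Step 2: By the inverse law of cosines on triangle BAJ: cos(∠BAJ) = (6.73² + 13² − 13²) / (2·6.73·13) = 45.28/174.96 = 0.2588, so ∠BAJ = 75°.

Therefore, the measure of angle ∠BAJ = 75°.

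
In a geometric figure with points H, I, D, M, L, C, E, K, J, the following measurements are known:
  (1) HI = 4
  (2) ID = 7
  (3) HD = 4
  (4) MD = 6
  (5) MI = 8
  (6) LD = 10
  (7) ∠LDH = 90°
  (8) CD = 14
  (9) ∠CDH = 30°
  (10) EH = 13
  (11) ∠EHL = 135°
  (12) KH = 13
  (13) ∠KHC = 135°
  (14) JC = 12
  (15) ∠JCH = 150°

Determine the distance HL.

Step 1: By the law of cosines on triangle HDL: HL² = 4² + 10² − 2·4·10·cos(90°) = 116, so HL = 2·√29.

Therefore, the length of HL = 2·√29.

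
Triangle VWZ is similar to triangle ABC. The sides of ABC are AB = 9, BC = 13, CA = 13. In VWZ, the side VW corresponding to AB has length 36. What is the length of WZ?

k = 36/9 = 4. WZ = 4 * 13 = 52.

52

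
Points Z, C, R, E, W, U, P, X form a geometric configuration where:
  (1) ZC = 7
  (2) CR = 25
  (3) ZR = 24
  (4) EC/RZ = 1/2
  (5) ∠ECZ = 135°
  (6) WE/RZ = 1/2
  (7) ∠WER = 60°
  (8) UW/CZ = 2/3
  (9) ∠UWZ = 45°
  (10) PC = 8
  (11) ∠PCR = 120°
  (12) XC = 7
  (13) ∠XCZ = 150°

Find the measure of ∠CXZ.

Step 1: By the law of cosines on triangle XCZ: XZ² = 7² + 7² − 2·7·7·cos(150°) = 182.87, so XZ ≈ 13.52.
Step 2: By the inverse law of cosines on triangle CXZ: cos(∠CXZ) = (7² + 13.52² − 7²) / (2·7·13.52) = 182.87/189.32 = 0.9659, so ∠CXZ = 15°.

Therefore, the measure of angle ∠CXZ = 15°.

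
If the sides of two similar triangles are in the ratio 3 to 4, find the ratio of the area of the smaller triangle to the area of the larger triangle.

Area ratio = (side ratio)^2 = (3/4)^2 = 9:16.

9:16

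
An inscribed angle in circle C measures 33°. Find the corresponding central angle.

By the inscribed angle theorem, the central angle is twice the inscribed angle.
Central angle = 2 × 33° = 66°

66°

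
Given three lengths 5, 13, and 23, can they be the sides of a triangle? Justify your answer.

The longest side is 23. The other two sides sum to 5 + 13 = 18.
Since 18 ≤ 23, the two shorter sides cannot reach around to close the triangle.

No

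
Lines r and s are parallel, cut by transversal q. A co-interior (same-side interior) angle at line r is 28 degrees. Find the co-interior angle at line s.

Co-interior angles sum to 180: 180 - 28 = 152 degrees.

152 degrees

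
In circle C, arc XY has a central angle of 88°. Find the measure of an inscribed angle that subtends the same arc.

An inscribed angle intercepts an arc from a point on the circle, while the central angle intercepts the same arc from the center.
The inscribed angle is always half the central angle: 88° / 2 = 44°.

44°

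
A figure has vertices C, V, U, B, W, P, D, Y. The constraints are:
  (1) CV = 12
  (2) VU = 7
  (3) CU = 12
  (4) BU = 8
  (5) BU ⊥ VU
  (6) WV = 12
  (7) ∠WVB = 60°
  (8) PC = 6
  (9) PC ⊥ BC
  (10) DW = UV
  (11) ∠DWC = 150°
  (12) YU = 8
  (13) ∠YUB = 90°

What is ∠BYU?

Step 1: By the law of cosines on triangle YUB: YB² = 8² + 8² − 2·8·8·cos(90°) = 128, so YB = 8·√2.
Step 2: By the inverse law of cosines on triangle BYU: cos(∠BYU) = ((8·√2)² + 8² − 8²) / (2·8·√2·8) = 128/181.02 = 0.7071, so ∠BYU = 45°.

Therefore, the measure of angle ∠BYU = 45°.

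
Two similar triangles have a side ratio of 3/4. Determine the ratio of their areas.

Area scales with the square of linear dimensions. If every length is multiplied by 3/4, then the area is multiplied by (3/4)^2 = 9/16.
The area ratio is 9:16.

9:16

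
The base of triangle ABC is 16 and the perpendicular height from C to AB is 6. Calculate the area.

A triangle's area is half the area of a rectangle with the same base and height.
Area = (1/2) * 16 * 6 = 48.

48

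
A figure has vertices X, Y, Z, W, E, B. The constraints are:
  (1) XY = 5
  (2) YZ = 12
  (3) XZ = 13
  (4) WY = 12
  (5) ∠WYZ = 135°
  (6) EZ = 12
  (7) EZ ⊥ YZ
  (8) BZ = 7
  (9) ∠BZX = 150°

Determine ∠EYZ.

Step 1: By the law of cosines on triangle YZE: YE² = 12² + 12² − 2·12·12·cos(90°) = 288, so YE = 12·√2.
Step 2: By the inverse law of cosines on triangle EYZ: cos(∠EYZ) = ((12·√2)² + 12² − 12²) / (2·12·√2·12) = 288/407.29 = 0.7071, so ∠EYZ = 45°.

Therefore, the measure of angle ∠EYZ = 45°.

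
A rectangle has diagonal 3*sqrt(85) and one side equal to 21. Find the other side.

Using the Pythagorean theorem: d^2 = a^2 + b^2
b^2 = d^2 - a^2
b^2 = 765 - 441
b^2 = 324
b = sqrt(324) = 18

18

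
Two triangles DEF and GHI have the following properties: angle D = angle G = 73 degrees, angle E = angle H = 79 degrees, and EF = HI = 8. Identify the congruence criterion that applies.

The given information matches AAS: Two pairs of corresponding angles and a non-included side are equal (Angle-Angle-Side).

AAS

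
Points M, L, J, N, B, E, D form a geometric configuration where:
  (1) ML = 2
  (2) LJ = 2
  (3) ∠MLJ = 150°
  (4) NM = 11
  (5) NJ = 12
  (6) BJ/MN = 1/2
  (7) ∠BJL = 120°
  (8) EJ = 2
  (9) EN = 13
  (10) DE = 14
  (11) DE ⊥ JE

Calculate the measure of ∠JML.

Step 1: By the law of cosines on triangle MLJ: MJ² = 2² + 2² − 2·2·2·cos(150°) = 14.93, so MJ ≈ 3.86.
Step 2: By the inverse law of cosines on triangle JML: cos(∠JML) = (3.86² + 2² − 2²) / (2·3.86·2) = 14.93/15.45 = 0.9659, so ∠JML = 15°.

Therefore, the measure of angle ∠JML = 15°.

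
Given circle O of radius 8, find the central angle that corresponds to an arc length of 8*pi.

The full circumference is 2πr = 16*pi.
The arc is 8*pi / 16*pi = 1/2 of the full circle.
So the central angle = 1/2 × 360° = 180°.

180°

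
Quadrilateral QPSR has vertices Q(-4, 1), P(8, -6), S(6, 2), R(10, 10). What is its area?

Using the Shoelace formula for a quadrilateral (vertices in order):
Area = (1/2)|sum of (x_i * y_(i+1) - x_(i+1) * y_i)|
Terms: (-4*-6 - 8*1) = 16, (8*2 - 6*-6) = 52, (6*10 - 10*2) = 40, (10*1 - -4*10) = 50
Sum = 158
Area = (1/2)(158) = 79

79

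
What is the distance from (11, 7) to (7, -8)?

d = sqrt((-4)^2 + (-15)^2) = sqrt(241)

sqrt(241)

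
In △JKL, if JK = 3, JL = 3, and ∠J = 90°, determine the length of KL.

The included angle is 90°, so the triangle is right-angled at J. The opposite side KL is the hypotenuse.
By the Pythagorean theorem: KL = sqrt(3^2 + 3^2) = sqrt(18) = 3*sqrt(2).

3*sqrt(2)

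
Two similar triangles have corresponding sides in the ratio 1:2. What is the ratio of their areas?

Area ratio = (side ratio)^2 = (1/2)^2 = 1:4.

1:4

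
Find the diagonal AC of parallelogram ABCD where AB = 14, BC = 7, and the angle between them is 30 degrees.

Law of cosines: d^2 = 14^2 + 7^2 - 2(14)(7)cos(30°) = 245 - 98*sqrt(3), so d = 7*sqrt(5 - 2*sqrt(3)).

7*sqrt(5 - 2*sqrt(3))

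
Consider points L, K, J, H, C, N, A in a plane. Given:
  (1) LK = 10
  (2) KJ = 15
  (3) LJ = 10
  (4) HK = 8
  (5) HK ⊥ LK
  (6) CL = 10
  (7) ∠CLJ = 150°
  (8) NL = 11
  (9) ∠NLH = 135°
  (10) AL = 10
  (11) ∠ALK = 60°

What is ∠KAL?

Step 1: By the law of cosines on triangle ALK: AK² = 10² + 10² − 2·10·10·cos(60°) = 100, so AK = 10.
Step 2: By the inverse law of cosines on triangle KAL: cos(∠KAL) = (10² + 10² − 10²) / (2·10·10) = 100/200 = 0.5, so ∠KAL = 60°.

Therefore, the measure of angle ∠KAL = 60°.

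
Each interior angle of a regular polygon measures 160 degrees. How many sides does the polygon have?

The exterior angle is the supplement of the interior angle: 180 - 160 = 20 degrees.
Since the exterior angles of any convex polygon sum to 360 degrees, the number of sides is 360 / 20 = 18.

18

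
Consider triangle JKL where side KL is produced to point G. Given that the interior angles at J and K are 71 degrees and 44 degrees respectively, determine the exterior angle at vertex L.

The interior angle at L is 180 - 71 - 44 = 65 degrees.
The exterior angle and interior angle at L are supplementary:
Exterior angle = 180 - 65 = 115 degrees.

115 degrees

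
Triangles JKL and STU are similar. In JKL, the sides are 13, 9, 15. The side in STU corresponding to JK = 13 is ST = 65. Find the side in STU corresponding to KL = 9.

Similar triangles have proportional sides. Setting up the proportion:
ST / JK = TU / KL
65 / 13 = TU / 9
TU = 9 * 65 / 13 = 45.

45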